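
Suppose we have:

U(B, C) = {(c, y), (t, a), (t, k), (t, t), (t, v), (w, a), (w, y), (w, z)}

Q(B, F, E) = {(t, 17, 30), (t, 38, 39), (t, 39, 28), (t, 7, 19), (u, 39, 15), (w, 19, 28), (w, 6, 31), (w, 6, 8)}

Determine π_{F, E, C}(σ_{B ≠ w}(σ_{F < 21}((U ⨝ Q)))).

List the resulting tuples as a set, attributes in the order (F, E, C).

Joining U and Q on B yields {(t, a, 17, 30), (t, a, 38, 39), (t, a, 39, 28), (t, a, 7, 19), (t, k, 17, 30), (t, k, 38, 39), (t, k, 39, 28), (t, k, 7, 19), (t, t, 17, 30), (t, t, 38, 39), (t, t, 39, 28), (t, t, 7, 19), (t, v, 17, 30), (t, v, 38, 39), (t, v, 39, 28), (t, v, 7, 19), (w, a, 19, 28), (w, a, 6, 31), (w, a, 6, 8), (w, y, 19, 28), (w, y, 6, 31), (w, y, 6, 8), (w, z, 19, 28), (w, z, 6, 31), (w, z, 6, 8)}.
Filtering on F < 21 leaves {(t, a, 17, 30), (t, a, 7, 19), (t, k, 17, 30), (t, k, 7, 19), (t, t, 17, 30), (t, t, 7, 19), (t, v, 17, 30), (t, v, 7, 19), (w, a, 19, 28), (w, a, 6, 31), (w, a, 6, 8), (w, y, 19, 28), (w, y, 6, 31), (w, y, 6, 8), (w, z, 19, 28), (w, z, 6, 31), (w, z, 6, 8)}.
Filtering on B ≠ w leaves {(t, a, 17, 30), (t, a, 7, 19), (t, k, 17, 30), (t, k, 7, 19), (t, t, 17, 30), (t, t, 7, 19), (t, v, 17, 30), (t, v, 7, 19)}.
π[F, E, C]: project onto (F, E, C) → {(17, 30, a), (17, 30, k), (17, 30, t), (17, 30, v), (7, 19, a), (7, 19, k), (7, 19, t), (7, 19, v)}

{(17, 30, a), (17, 30, k), (17, 30, t), (17, 30, v), (7, 19, a), (7, 19, k), (7, 19, t), (7, 19, v)}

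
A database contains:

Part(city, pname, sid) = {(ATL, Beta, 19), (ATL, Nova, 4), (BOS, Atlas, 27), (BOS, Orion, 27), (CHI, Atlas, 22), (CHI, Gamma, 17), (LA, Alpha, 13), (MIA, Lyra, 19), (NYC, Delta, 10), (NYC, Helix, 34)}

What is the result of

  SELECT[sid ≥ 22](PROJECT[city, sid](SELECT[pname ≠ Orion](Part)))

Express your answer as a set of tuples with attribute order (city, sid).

Apply σ_{pname ≠ Orion}; surviving tuples: {(ATL, Beta, 19), (ATL, Nova, 4), (BOS, Atlas, 27), (CHI, Atlas, 22), (CHI, Gamma, 17), (LA, Alpha, 13), (MIA, Lyra, 19), (NYC, Delta, 10), (NYC, Helix, 34)}
π[city, sid]: project onto (city, sid) → {(ATL, 19), (ATL, 4), (BOS, 27), (CHI, 17), (CHI, 22), (LA, 13), (MIA, 19), (NYC, 10), (NYC, 34)}
Apply σ_{sid ≥ 22}; surviving tuples: {(BOS, 27), (CHI, 22), (NYC, 34)}

{(BOS, 27), (CHI, 22), (NYC, 34)}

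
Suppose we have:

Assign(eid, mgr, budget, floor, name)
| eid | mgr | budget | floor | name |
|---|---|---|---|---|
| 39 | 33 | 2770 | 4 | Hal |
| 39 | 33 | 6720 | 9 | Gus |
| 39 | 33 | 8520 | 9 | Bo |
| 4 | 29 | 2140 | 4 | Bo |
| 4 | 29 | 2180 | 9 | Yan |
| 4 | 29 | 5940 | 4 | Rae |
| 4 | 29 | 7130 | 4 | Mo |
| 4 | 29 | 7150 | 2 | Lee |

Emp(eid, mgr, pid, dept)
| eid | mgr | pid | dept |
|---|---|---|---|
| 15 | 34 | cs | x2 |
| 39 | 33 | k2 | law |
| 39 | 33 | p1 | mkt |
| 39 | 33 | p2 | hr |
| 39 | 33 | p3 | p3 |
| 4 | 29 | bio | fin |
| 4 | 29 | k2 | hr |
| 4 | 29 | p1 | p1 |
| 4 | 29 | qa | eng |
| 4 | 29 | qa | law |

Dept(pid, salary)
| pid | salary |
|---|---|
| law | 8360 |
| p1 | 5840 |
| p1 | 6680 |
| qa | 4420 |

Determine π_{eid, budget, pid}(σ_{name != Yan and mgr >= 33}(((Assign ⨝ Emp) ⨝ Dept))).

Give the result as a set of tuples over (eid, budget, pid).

Assign ⋈ Emp (natural join on eid, mgr): {(39, 33, 2770, 4, Hal, k2, law), (39, 33, 2770, 4, Hal, p1, mkt), (39, 33, 2770, 4, Hal, p2, hr), (39, 33, 2770, 4, Hal, p3, p3), (39, 33, 6720, 9, Gus, k2, law), (39, 33, 6720, 9, Gus, p1, mkt), (39, 33, 6720, 9, Gus, p2, hr), (39, 33, 6720, 9, Gus, p3, p3), (39, 33, 8520, 9, Bo, k2, law), (39, 33, 8520, 9, Bo, p1, mkt), (39, 33, 8520, 9, Bo, p2, hr), (39, 33, 8520, 9, Bo, p3, p3), (4, 29, 2140, 4, Bo, bio, fin), (4, 29, 2140, 4, Bo, k2, hr), (4, 29, 2140, 4, Bo, p1, p1), (4, 29, 2140, 4, Bo, qa, eng), (4, 29, 2140, 4, Bo, qa, law), (4, 29, 2180, 9, Yan, bio, fin), (4, 29, 2180, 9, Yan, k2, hr), (4, 29, 2180, 9, Yan, p1, p1), (4, 29, 2180, 9, Yan, qa, eng), (4, 29, 2180, 9, Yan, qa, law), (4, 29, 5940, 4, Rae, bio, fin), (4, 29, 5940, 4, Rae, k2, hr), (4, 29, 5940, 4, Rae, p1, p1), (4, 29, 5940, 4, Rae, qa, eng), (4, 29, 5940, 4, Rae, qa, law), (4, 29, 7130, 4, Mo, bio, fin), (4, 29, 7130, 4, Mo, k2, hr), (4, 29, 7130, 4, Mo, p1, p1), (4, 29, 7130, 4, Mo, qa, eng), (4, 29, 7130, 4, Mo, qa, law), (4, 29, 7150, 2, Lee, bio, fin), (4, 29, 7150, 2, Lee, k2, hr), (4, 29, 7150, 2, Lee, p1, p1), (4, 29, 7150, 2, Lee, qa, eng), (4, 29, 7150, 2, Lee, qa, law)}
(Assign ⨝ Emp) ⋈ Dept (natural join on pid): {(39, 33, 2770, 4, Hal, p1, mkt, 5840), (39, 33, 2770, 4, Hal, p1, mkt, 6680), (39, 33, 6720, 9, Gus, p1, mkt, 5840), (39, 33, 6720, 9, Gus, p1, mkt, 6680), (39, 33, 8520, 9, Bo, p1, mkt, 5840), (39, 33, 8520, 9, Bo, p1, mkt, 6680), (4, 29, 2140, 4, Bo, p1, p1, 5840), (4, 29, 2140, 4, Bo, p1, p1, 6680), (4, 29, 2140, 4, Bo, qa, eng, 4420), (4, 29, 2140, 4, Bo, qa, law, 4420), (4, 29, 2180, 9, Yan, p1, p1, 5840), (4, 29, 2180, 9, Yan, p1, p1, 6680), (4, 29, 2180, 9, Yan, qa, eng, 4420), (4, 29, 2180, 9, Yan, qa, law, 4420), (4, 29, 5940, 4, Rae, p1, p1, 5840), (4, 29, 5940, 4, Rae, p1, p1, 6680), (4, 29, 5940, 4, Rae, qa, eng, 4420), (4, 29, 5940, 4, Rae, qa, law, 4420), (4, 29, 7130, 4, Mo, p1, p1, 5840), (4, 29, 7130, 4, Mo, p1, p1, 6680), (4, 29, 7130, 4, Mo, qa, eng, 4420), (4, 29, 7130, 4, Mo, qa, law, 4420), (4, 29, 7150, 2, Lee, p1, p1, 5840), (4, 29, 7150, 2, Lee, p1, p1, 6680), (4, 29, 7150, 2, Lee, qa, eng, 4420), (4, 29, 7150, 2, Lee, qa, law, 4420)}
σ[name != Yan and mgr >= 33]: keep tuples satisfying name != Yan and mgr >= 33 → {(39, 33, 2770, 4, Hal, p1, mkt, 5840), (39, 33, 2770, 4, Hal, p1, mkt, 6680), (39, 33, 6720, 9, Gus, p1, mkt, 5840), (39, 33, 6720, 9, Gus, p1, mkt, 6680), (39, 33, 8520, 9, Bo, p1, mkt, 5840), (39, 33, 8520, 9, Bo, p1, mkt, 6680)}
Keep only column(s) eid, budget, pid (3 duplicate(s) eliminated): {(39, 2770, p1), (39, 6720, p1), (39, 8520, p1)}

{(39, 2770, p1), (39, 6720, p1), (39, 8520, p1)}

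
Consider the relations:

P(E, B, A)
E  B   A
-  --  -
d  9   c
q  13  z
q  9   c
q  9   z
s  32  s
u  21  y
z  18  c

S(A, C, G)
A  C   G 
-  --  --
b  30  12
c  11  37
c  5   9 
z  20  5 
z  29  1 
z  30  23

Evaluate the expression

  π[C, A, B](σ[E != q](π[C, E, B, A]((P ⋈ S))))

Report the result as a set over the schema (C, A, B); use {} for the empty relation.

Natural join on A: {(d, 9, c, 11, 37), (d, 9, c, 5, 9), (q, 13, z, 20, 5), (q, 13, z, 29, 1), (q, 13, z, 30, 23), (q, 9, c, 11, 37), (q, 9, c, 5, 9), (q, 9, z, 20, 5), (q, 9, z, 29, 1), (q, 9, z, 30, 23), (z, 18, c, 11, 37), (z, 18, c, 5, 9)}
π[C, E, B, A]: project onto (C, E, B, A) → {(11, d, 9, c), (11, q, 9, c), (11, z, 18, c), (20, q, 13, z), (20, q, 9, z), (29, q, 13, z), (29, q, 9, z), (30, q, 13, z), (30, q, 9, z), (5, d, 9, c), (5, q, 9, c), (5, z, 18, c)}
Apply σ_{E != q}; surviving tuples: {(11, d, 9, c), (11, z, 18, c), (5, d, 9, c), (5, z, 18, c)}
π[C, A, B]: project onto (C, A, B) → {(11, c, 18), (11, c, 9), (5, c, 18), (5, c, 9)}

{(11, c, 18), (11, c, 9), (5, c, 18), (5, c, 9)}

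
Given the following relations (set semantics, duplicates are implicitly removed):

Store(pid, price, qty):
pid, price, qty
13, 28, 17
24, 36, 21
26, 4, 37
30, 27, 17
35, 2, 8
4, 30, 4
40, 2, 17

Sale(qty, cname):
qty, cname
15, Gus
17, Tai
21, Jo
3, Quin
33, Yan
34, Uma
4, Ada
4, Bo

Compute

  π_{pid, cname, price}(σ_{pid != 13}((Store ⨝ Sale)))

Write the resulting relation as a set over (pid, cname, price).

Natural join on qty: {(13, 28, 17, Tai), (24, 36, 21, Jo), (30, 27, 17, Tai), (4, 30, 4, Ada), (4, 30, 4, Bo), (40, 2, 17, Tai)}
Selection pid != 13: {(24, 36, 21, Jo), (30, 27, 17, Tai), (4, 30, 4, Ada), (4, 30, 4, Bo), (40, 2, 17, Tai)}
Keep only column(s) pid, cname, price: {(24, Jo, 36), (30, Tai, 27), (4, Ada, 30), (4, Bo, 30), (40, Tai, 2)}

{(24, Jo, 36), (30, Tai, 27), (4, Ada, 30), (4, Bo, 30), (40, Tai, 2)}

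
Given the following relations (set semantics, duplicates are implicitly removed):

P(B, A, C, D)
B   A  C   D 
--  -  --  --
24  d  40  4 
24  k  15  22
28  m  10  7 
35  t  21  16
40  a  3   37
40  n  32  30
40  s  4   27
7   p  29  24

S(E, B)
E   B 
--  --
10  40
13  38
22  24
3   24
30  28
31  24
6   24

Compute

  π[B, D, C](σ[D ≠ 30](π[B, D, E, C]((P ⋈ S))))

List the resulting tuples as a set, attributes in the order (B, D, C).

{(24, 22, 15), (24, 4, 40), (28, 7, 10), (40, 27, 4), (40, 37, 3)}

Joining P and S on B yields {(24, d, 40, 4, 22), (24, d, 40, 4, 3), (24, d, 40, 4, 31), (24, d, 40, 4, 6), (24, k, 15, 22, 22), (24, k, 15, 22, 3), (24, k, 15, 22, 31), (24, k, 15, 22, 6), (28, m, 10, 7, 30), (40, a, 3, 37, 10), (40, n, 32, 30, 10), (40, s, 4, 27, 10)}.
π_{B, D, E, C} gives {(24, 22, 22, 15), (24, 22, 3, 15), (24, 22, 31, 15), (24, 22, 6, 15), (24, 4, 22, 40), (24, 4, 3, 40), (24, 4, 31, 40), (24, 4, 6, 40), (28, 7, 30, 10), (40, 27, 10, 4), (40, 30, 10, 32), (40, 37, 10, 3)}.
Apply σ_{D ≠ 30}; surviving tuples: {(24, 22, 22, 15), (24, 22, 3, 15), (24, 22, 31, 15), (24, 22, 6, 15), (24, 4, 22, 40), (24, 4, 3, 40), (24, 4, 31, 40), (24, 4, 6, 40), (28, 7, 30, 10), (40, 27, 10, 4), (40, 37, 10, 3)}
π_{B, D, C} gives {(24, 22, 15), (24, 4, 40), (28, 7, 10), (40, 27, 4), (40, 37, 3)} (6 duplicate(s) eliminated).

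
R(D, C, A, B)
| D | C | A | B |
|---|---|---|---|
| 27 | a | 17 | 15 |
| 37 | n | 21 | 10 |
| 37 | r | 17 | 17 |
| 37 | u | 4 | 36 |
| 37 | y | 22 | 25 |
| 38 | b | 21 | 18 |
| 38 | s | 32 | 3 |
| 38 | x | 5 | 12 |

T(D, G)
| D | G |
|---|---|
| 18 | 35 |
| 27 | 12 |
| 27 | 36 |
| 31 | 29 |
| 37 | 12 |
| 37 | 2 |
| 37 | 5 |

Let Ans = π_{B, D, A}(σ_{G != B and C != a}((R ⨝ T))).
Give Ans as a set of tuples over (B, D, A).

Joining R and T on D yields {(27, a, 17, 15, 12), (27, a, 17, 15, 36), (37, n, 21, 10, 12), (37, n, 21, 10, 2), (37, n, 21, 10, 5), (37, r, 17, 17, 12), (37, r, 17, 17, 2), (37, r, 17, 17, 5), (37, u, 4, 36, 12), (37, u, 4, 36, 2), (37, u, 4, 36, 5), (37, y, 22, 25, 12), (37, y, 22, 25, 2), (37, y, 22, 25, 5)}.
σ[G != B and C != a]: keep tuples satisfying G != B and C != a → {(37, n, 21, 10, 12), (37, n, 21, 10, 2), (37, n, 21, 10, 5), (37, r, 17, 17, 12), (37, r, 17, 17, 2), (37, r, 17, 17, 5), (37, u, 4, 36, 12), (37, u, 4, 36, 2), (37, u, 4, 36, 5), (37, y, 22, 25, 12), (37, y, 22, 25, 2), (37, y, 22, 25, 5)}
Projecting to B, D, A (8 duplicate(s) eliminated): {(10, 37, 21), (17, 37, 17), (25, 37, 22), (36, 37, 4)}

{(10, 37, 21), (17, 37, 17), (25, 37, 22), (36, 37, 4)}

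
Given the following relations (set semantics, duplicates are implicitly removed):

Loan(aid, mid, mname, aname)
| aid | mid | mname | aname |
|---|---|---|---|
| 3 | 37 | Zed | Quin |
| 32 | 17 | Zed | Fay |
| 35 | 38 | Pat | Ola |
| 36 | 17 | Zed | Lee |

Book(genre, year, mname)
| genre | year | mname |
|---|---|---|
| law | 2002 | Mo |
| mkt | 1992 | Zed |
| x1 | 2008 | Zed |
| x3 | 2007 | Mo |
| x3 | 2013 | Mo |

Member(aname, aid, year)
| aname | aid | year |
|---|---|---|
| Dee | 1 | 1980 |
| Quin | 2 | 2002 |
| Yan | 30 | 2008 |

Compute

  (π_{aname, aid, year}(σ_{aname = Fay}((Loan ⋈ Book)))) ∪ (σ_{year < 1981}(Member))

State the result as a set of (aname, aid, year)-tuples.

Joining Loan and Book on mname yields {(3, 37, Zed, Quin, mkt, 1992), (3, 37, Zed, Quin, x1, 2008), (32, 17, Zed, Fay, mkt, 1992), (32, 17, Zed, Fay, x1, 2008), (36, 17, Zed, Lee, mkt, 1992), (36, 17, Zed, Lee, x1, 2008)}.
σ[aname = Fay]: keep tuples satisfying aname = Fay → {(32, 17, Zed, Fay, mkt, 1992), (32, 17, Zed, Fay, x1, 2008)}
Keep only column(s) aname, aid, year: {(Fay, 32, 1992), (Fay, 32, 2008)}
σ[year < 1981]: keep tuples satisfying year < 1981 → {(Dee, 1, 1980)}
Taking the union: {(Dee, 1, 1980), (Fay, 32, 1992), (Fay, 32, 2008)}

{(Dee, 1, 1980), (Fay, 32, 1992), (Fay, 32, 2008)}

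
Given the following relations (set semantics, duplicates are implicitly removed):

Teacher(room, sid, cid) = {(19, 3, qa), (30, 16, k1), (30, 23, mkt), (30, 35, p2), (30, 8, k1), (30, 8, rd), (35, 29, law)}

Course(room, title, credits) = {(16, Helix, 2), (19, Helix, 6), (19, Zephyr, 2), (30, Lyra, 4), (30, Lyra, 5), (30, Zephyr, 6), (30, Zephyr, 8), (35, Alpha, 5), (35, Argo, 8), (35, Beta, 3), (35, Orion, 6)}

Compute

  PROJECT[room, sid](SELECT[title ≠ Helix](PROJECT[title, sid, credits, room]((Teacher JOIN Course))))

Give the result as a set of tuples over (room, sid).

{(19, 3), (30, 16), (30, 23), (30, 35), (30, 8), (35, 29)}

Joining Teacher and Course on room yields {(19, 3, qa, Helix, 6), (19, 3, qa, Zephyr, 2), (30, 16, k1, Lyra, 4), (30, 16, k1, Lyra, 5), (30, 16, k1, Zephyr, 6), (30, 16, k1, Zephyr, 8), (30, 23, mkt, Lyra, 4), (30, 23, mkt, Lyra, 5), (30, 23, mkt, Zephyr, 6), (30, 23, mkt, Zephyr, 8), (30, 35, p2, Lyra, 4), (30, 35, p2, Lyra, 5), (30, 35, p2, Zephyr, 6), (30, 35, p2, Zephyr, 8), (30, 8, k1, Lyra, 4), (30, 8, k1, Lyra, 5), (30, 8, k1, Zephyr, 6), (30, 8, k1, Zephyr, 8), (30, 8, rd, Lyra, 4), (30, 8, rd, Lyra, 5), (30, 8, rd, Zephyr, 6), (30, 8, rd, Zephyr, 8), (35, 29, law, Alpha, 5), (35, 29, law, Argo, 8), (35, 29, law, Beta, 3), (35, 29, law, Orion, 6)}.
Projecting to title, sid, credits, room (4 duplicate(s) eliminated): {(Alpha, 29, 5, 35), (Argo, 29, 8, 35), (Beta, 29, 3, 35), (Helix, 3, 6, 19), (Lyra, 16, 4, 30), (Lyra, 16, 5, 30), (Lyra, 23, 4, 30), (Lyra, 23, 5, 30), (Lyra, 35, 4, 30), (Lyra, 35, 5, 30), (Lyra, 8, 4, 30), (Lyra, 8, 5, 30), (Orion, 29, 6, 35), (Zephyr, 16, 6, 30), (Zephyr, 16, 8, 30), (Zephyr, 23, 6, 30), (Zephyr, 23, 8, 30), (Zephyr, 3, 2, 19), (Zephyr, 35, 6, 30), (Zephyr, 35, 8, 30), (Zephyr, 8, 6, 30), (Zephyr, 8, 8, 30)}
Selection title ≠ Helix: {(Alpha, 29, 5, 35), (Argo, 29, 8, 35), (Beta, 29, 3, 35), (Lyra, 16, 4, 30), (Lyra, 16, 5, 30), (Lyra, 23, 4, 30), (Lyra, 23, 5, 30), (Lyra, 35, 4, 30), (Lyra, 35, 5, 30), (Lyra, 8, 4, 30), (Lyra, 8, 5, 30), (Orion, 29, 6, 35), (Zephyr, 16, 6, 30), (Zephyr, 16, 8, 30), (Zephyr, 23, 6, 30), (Zephyr, 23, 8, 30), (Zephyr, 3, 2, 19), (Zephyr, 35, 6, 30), (Zephyr, 35, 8, 30), (Zephyr, 8, 6, 30), (Zephyr, 8, 8, 30)}
Projecting to room, sid (15 duplicate(s) eliminated): {(19, 3), (30, 16), (30, 23), (30, 35), (30, 8), (35, 29)}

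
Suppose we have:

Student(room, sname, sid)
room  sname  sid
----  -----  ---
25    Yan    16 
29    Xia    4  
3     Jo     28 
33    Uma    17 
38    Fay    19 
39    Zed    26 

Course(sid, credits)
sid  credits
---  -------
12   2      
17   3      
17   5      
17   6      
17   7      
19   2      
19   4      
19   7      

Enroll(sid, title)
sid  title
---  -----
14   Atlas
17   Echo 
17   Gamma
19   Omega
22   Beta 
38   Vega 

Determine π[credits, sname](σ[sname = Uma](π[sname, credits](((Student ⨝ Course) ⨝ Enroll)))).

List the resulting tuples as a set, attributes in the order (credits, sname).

Joining Student and Course on sid yields {(33, Uma, 17, 3), (33, Uma, 17, 5), (33, Uma, 17, 6), (33, Uma, 17, 7), (38, Fay, 19, 2), (38, Fay, 19, 4), (38, Fay, 19, 7)}.
Joining (Student ⨝ Course) and Enroll on sid yields {(33, Uma, 17, 3, Echo), (33, Uma, 17, 3, Gamma), (33, Uma, 17, 5, Echo), (33, Uma, 17, 5, Gamma), (33, Uma, 17, 6, Echo), (33, Uma, 17, 6, Gamma), (33, Uma, 17, 7, Echo), (33, Uma, 17, 7, Gamma), (38, Fay, 19, 2, Omega), (38, Fay, 19, 4, Omega), (38, Fay, 19, 7, Omega)}.
π[sname, credits]: project onto (sname, credits) (4 duplicate(s) eliminated) → {(Fay, 2), (Fay, 4), (Fay, 7), (Uma, 3), (Uma, 5), (Uma, 6), (Uma, 7)}
Apply σ_{sname = Uma}; surviving tuples: {(Uma, 3), (Uma, 5), (Uma, 6), (Uma, 7)}
π[credits, sname]: project onto (credits, sname) → {(3, Uma), (5, Uma), (6, Uma), (7, Uma)}

{(3, Uma), (5, Uma), (6, Uma), (7, Uma)}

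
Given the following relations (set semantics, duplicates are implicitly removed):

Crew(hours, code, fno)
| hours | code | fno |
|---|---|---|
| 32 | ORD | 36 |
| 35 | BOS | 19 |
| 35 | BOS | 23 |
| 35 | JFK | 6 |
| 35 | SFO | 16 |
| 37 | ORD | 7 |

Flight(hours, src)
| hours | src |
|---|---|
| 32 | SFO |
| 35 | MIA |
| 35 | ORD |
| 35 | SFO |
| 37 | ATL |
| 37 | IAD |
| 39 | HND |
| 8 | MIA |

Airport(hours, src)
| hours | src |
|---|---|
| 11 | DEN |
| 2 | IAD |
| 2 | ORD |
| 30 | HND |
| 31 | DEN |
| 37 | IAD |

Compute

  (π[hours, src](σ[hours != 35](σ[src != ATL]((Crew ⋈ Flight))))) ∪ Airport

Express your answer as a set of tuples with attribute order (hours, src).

{(11, DEN), (2, IAD), (2, ORD), (30, HND), (31, DEN), (32, SFO), (37, IAD)}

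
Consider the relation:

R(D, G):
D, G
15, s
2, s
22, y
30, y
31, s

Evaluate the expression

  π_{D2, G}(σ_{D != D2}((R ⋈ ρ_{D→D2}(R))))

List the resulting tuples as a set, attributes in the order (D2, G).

{(15, s), (2, s), (22, y), (30, y), (31, s)}

ρ[D→D2]: schema becomes (D2, G); tuples unchanged.
Natural join on G: {(15, s, 15), (15, s, 2), (15, s, 31), (2, s, 15), (2, s, 2), (2, s, 31), (22, y, 22), (22, y, 30), (30, y, 22), (30, y, 30), (31, s, 15), (31, s, 2), (31, s, 31)}
Selection D != D2: {(15, s, 2), (15, s, 31), (2, s, 15), (2, s, 31), (22, y, 30), (30, y, 22), (31, s, 15), (31, s, 2)}
Keep only column(s) D2, G (3 duplicate(s) eliminated): {(15, s), (2, s), (22, y), (30, y), (31, s)}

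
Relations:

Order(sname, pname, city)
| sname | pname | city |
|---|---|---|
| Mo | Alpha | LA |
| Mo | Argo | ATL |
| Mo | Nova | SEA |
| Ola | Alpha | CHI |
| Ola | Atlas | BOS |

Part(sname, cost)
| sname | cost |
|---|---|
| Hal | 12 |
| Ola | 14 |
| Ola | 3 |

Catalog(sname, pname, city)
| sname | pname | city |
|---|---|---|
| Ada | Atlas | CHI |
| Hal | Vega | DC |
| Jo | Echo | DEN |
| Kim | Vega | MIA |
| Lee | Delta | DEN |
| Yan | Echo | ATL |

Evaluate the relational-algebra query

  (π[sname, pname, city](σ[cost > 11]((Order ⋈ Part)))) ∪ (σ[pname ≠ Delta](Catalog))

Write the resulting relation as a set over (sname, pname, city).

Joining Order and Part on sname yields {(Ola, Alpha, CHI, 14), (Ola, Alpha, CHI, 3), (Ola, Atlas, BOS, 14), (Ola, Atlas, BOS, 3)}.
σ[cost > 11]: keep tuples satisfying cost > 11 → {(Ola, Alpha, CHI, 14), (Ola, Atlas, BOS, 14)}
Keep only column(s) sname, pname, city: {(Ola, Alpha, CHI), (Ola, Atlas, BOS)}
σ[pname ≠ Delta]: keep tuples satisfying pname ≠ Delta → {(Ada, Atlas, CHI), (Hal, Vega, DC), (Jo, Echo, DEN), (Kim, Vega, MIA), (Yan, Echo, ATL)}
Set union of the two operands is {(Ada, Atlas, CHI), (Hal, Vega, DC), (Jo, Echo, DEN), (Kim, Vega, MIA), (Ola, Alpha, CHI), (Ola, Atlas, BOS), (Yan, Echo, ATL)}.

{(Ada, Atlas, CHI), (Hal, Vega, DC), (Jo, Echo, DEN), (Kim, Vega, MIA), (Ola, Alpha, CHI), (Ola, Atlas, BOS), (Yan, Echo, ATL)}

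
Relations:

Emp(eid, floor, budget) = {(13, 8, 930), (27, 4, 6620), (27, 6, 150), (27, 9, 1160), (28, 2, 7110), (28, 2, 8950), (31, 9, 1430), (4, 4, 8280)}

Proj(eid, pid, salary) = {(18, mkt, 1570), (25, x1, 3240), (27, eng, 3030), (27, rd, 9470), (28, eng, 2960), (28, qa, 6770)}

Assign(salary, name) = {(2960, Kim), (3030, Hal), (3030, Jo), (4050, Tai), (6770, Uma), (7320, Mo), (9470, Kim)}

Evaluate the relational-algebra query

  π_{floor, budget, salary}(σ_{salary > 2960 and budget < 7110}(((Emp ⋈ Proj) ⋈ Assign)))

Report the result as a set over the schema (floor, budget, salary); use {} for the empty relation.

{(4, 6620, 3030), (4, 6620, 9470), (6, 150, 3030), (6, 150, 9470), (9, 1160, 3030), (9, 1160, 9470)}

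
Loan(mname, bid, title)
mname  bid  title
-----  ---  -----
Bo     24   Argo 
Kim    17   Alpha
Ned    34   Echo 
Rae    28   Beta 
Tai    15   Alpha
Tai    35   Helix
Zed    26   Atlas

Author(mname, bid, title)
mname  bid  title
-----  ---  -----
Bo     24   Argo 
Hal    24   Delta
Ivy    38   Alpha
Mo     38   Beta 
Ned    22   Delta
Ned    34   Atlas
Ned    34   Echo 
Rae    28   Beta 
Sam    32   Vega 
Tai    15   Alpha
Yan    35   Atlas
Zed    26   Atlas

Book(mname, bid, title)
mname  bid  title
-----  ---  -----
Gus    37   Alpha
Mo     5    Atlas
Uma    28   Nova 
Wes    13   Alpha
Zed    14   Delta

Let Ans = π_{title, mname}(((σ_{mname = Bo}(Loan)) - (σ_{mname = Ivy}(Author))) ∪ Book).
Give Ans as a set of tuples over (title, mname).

Filtering on mname = Bo leaves {(Bo, 24, Argo)}.
Filtering on mname = Ivy leaves {(Ivy, 38, Alpha)}.
Set difference of the two operands is {(Bo, 24, Argo)}.
Set union of the two operands is {(Bo, 24, Argo), (Gus, 37, Alpha), (Mo, 5, Atlas), (Uma, 28, Nova), (Wes, 13, Alpha), (Zed, 14, Delta)}.
π_{title, mname} gives {(Alpha, Gus), (Alpha, Wes), (Argo, Bo), (Atlas, Mo), (Delta, Zed), (Nova, Uma)}.

{(Alpha, Gus), (Alpha, Wes), (Argo, Bo), (Atlas, Mo), (Delta, Zed), (Nova, Uma)}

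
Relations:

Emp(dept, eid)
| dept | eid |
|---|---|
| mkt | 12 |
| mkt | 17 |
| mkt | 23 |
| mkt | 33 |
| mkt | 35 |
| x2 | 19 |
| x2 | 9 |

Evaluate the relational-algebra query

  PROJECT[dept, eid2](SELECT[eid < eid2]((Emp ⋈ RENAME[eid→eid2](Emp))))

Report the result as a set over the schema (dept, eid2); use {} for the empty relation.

{(mkt, 17), (mkt, 23), (mkt, 33), (mkt, 35), (x2, 19)}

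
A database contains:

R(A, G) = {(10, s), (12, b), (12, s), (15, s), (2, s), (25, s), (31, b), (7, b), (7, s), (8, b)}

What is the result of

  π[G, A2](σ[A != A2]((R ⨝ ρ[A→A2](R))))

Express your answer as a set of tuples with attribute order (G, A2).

{(b, 12), (b, 31), (b, 7), (b, 8), (s, 10), (s, 12), (s, 15), (s, 2), (s, 25), (s, 7)}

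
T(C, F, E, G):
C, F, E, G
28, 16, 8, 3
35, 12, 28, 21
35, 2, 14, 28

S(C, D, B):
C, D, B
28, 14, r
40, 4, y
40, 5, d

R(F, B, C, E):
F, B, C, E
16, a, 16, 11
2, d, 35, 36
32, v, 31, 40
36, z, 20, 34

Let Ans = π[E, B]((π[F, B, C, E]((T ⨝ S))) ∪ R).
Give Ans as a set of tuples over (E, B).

Natural join on C: {(28, 16, 8, 3, 14, r)}
Projecting to F, B, C, E: {(16, r, 28, 8)}
Union: {(16, r, 28, 8)} with {(16, a, 16, 11), (2, d, 35, 36), (32, v, 31, 40), (36, z, 20, 34)} → {(16, a, 16, 11), (16, r, 28, 8), (2, d, 35, 36), (32, v, 31, 40), (36, z, 20, 34)}
Projecting to E, B: {(11, a), (34, z), (36, d), (40, v), (8, r)}

{(11, a), (34, z), (36, d), (40, v), (8, r)}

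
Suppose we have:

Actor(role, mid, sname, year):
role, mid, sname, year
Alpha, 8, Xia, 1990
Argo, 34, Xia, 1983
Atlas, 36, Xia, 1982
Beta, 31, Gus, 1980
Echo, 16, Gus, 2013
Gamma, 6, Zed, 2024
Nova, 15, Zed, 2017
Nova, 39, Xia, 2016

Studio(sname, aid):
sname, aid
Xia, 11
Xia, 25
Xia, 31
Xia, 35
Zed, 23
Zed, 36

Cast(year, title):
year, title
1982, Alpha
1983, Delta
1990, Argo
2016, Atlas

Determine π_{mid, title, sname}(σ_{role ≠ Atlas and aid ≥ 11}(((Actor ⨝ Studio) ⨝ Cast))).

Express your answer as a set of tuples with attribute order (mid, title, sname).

Natural join on sname: {(Alpha, 8, Xia, 1990, 11), (Alpha, 8, Xia, 1990, 25), (Alpha, 8, Xia, 1990, 31), (Alpha, 8, Xia, 1990, 35), (Argo, 34, Xia, 1983, 11), (Argo, 34, Xia, 1983, 25), (Argo, 34, Xia, 1983, 31), (Argo, 34, Xia, 1983, 35), (Atlas, 36, Xia, 1982, 11), (Atlas, 36, Xia, 1982, 25), (Atlas, 36, Xia, 1982, 31), (Atlas, 36, Xia, 1982, 35), (Gamma, 6, Zed, 2024, 23), (Gamma, 6, Zed, 2024, 36), (Nova, 15, Zed, 2017, 23), (Nova, 15, Zed, 2017, 36), (Nova, 39, Xia, 2016, 11), (Nova, 39, Xia, 2016, 25), (Nova, 39, Xia, 2016, 31), (Nova, 39, Xia, 2016, 35)}
Natural join on year: {(Alpha, 8, Xia, 1990, 11, Argo), (Alpha, 8, Xia, 1990, 25, Argo), (Alpha, 8, Xia, 1990, 31, Argo), (Alpha, 8, Xia, 1990, 35, Argo), (Argo, 34, Xia, 1983, 11, Delta), (Argo, 34, Xia, 1983, 25, Delta), (Argo, 34, Xia, 1983, 31, Delta), (Argo, 34, Xia, 1983, 35, Delta), (Atlas, 36, Xia, 1982, 11, Alpha), (Atlas, 36, Xia, 1982, 25, Alpha), (Atlas, 36, Xia, 1982, 31, Alpha), (Atlas, 36, Xia, 1982, 35, Alpha), (Nova, 39, Xia, 2016, 11, Atlas), (Nova, 39, Xia, 2016, 25, Atlas), (Nova, 39, Xia, 2016, 31, Atlas), (Nova, 39, Xia, 2016, 35, Atlas)}
Apply σ_{role ≠ Atlas and aid ≥ 11}; surviving tuples: {(Alpha, 8, Xia, 1990, 11, Argo), (Alpha, 8, Xia, 1990, 25, Argo), (Alpha, 8, Xia, 1990, 31, Argo), (Alpha, 8, Xia, 1990, 35, Argo), (Argo, 34, Xia, 1983, 11, Delta), (Argo, 34, Xia, 1983, 25, Delta), (Argo, 34, Xia, 1983, 31, Delta), (Argo, 34, Xia, 1983, 35, Delta), (Nova, 39, Xia, 2016, 11, Atlas), (Nova, 39, Xia, 2016, 25, Atlas), (Nova, 39, Xia, 2016, 31, Atlas), (Nova, 39, Xia, 2016, 35, Atlas)}
π[mid, title, sname]: project onto (mid, title, sname) (9 duplicate(s) eliminated) → {(34, Delta, Xia), (39, Atlas, Xia), (8, Argo, Xia)}

{(34, Delta, Xia), (39, Atlas, Xia), (8, Argo, Xia)}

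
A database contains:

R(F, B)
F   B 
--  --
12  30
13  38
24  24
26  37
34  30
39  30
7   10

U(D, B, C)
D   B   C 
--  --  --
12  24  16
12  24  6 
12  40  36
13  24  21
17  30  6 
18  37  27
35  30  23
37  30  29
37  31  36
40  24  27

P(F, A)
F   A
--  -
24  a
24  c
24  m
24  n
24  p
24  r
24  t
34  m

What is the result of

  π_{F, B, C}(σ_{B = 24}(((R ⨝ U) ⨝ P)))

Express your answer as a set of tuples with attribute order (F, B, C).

Joining R and U on B yields {(12, 30, 17, 6), (12, 30, 35, 23), (12, 30, 37, 29), (24, 24, 12, 16), (24, 24, 12, 6), (24, 24, 13, 21), (24, 24, 40, 27), (26, 37, 18, 27), (34, 30, 17, 6), (34, 30, 35, 23), (34, 30, 37, 29), (39, 30, 17, 6), (39, 30, 35, 23), (39, 30, 37, 29)}.
Joining (R ⨝ U) and P on F yields {(24, 24, 12, 16, a), (24, 24, 12, 16, c), (24, 24, 12, 16, m), (24, 24, 12, 16, n), (24, 24, 12, 16, p), (24, 24, 12, 16, r), (24, 24, 12, 16, t), (24, 24, 12, 6, a), (24, 24, 12, 6, c), (24, 24, 12, 6, m), (24, 24, 12, 6, n), (24, 24, 12, 6, p), (24, 24, 12, 6, r), (24, 24, 12, 6, t), (24, 24, 13, 21, a), (24, 24, 13, 21, c), (24, 24, 13, 21, m), (24, 24, 13, 21, n), (24, 24, 13, 21, p), (24, 24, 13, 21, r), (24, 24, 13, 21, t), (24, 24, 40, 27, a), (24, 24, 40, 27, c), (24, 24, 40, 27, m), (24, 24, 40, 27, n), (24, 24, 40, 27, p), (24, 24, 40, 27, r), (24, 24, 40, 27, t), (34, 30, 17, 6, m), (34, 30, 35, 23, m), (34, 30, 37, 29, m)}.
Selection B = 24: {(24, 24, 12, 16, a), (24, 24, 12, 16, c), (24, 24, 12, 16, m), (24, 24, 12, 16, n), (24, 24, 12, 16, p), (24, 24, 12, 16, r), (24, 24, 12, 16, t), (24, 24, 12, 6, a), (24, 24, 12, 6, c), (24, 24, 12, 6, m), (24, 24, 12, 6, n), (24, 24, 12, 6, p), (24, 24, 12, 6, r), (24, 24, 12, 6, t), (24, 24, 13, 21, a), (24, 24, 13, 21, c), (24, 24, 13, 21, m), (24, 24, 13, 21, n), (24, 24, 13, 21, p), (24, 24, 13, 21, r), (24, 24, 13, 21, t), (24, 24, 40, 27, a), (24, 24, 40, 27, c), (24, 24, 40, 27, m), (24, 24, 40, 27, n), (24, 24, 40, 27, p), (24, 24, 40, 27, r), (24, 24, 40, 27, t)}
π_{F, B, C} gives {(24, 24, 16), (24, 24, 21), (24, 24, 27), (24, 24, 6)} (24 duplicate(s) eliminated).

{(24, 24, 16), (24, 24, 21), (24, 24, 27), (24, 24, 6)}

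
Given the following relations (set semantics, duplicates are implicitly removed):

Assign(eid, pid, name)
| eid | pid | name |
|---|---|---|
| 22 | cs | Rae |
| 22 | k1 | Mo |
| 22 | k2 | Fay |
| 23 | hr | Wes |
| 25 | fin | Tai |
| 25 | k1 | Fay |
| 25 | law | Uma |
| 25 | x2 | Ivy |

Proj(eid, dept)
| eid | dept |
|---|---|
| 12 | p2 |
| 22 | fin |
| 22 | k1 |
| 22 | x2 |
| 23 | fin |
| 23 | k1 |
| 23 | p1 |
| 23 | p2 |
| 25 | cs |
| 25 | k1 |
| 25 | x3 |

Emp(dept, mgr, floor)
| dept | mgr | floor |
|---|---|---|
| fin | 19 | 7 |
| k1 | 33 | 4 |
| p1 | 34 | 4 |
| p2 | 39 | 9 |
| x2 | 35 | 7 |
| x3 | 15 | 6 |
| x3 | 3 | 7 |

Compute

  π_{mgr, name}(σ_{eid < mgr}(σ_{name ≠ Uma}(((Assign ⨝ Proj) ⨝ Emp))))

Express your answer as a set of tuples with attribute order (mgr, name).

Assign ⋈ Proj (natural join on eid): {(22, cs, Rae, fin), (22, cs, Rae, k1), (22, cs, Rae, x2), (22, k1, Mo, fin), (22, k1, Mo, k1), (22, k1, Mo, x2), (22, k2, Fay, fin), (22, k2, Fay, k1), (22, k2, Fay, x2), (23, hr, Wes, fin), (23, hr, Wes, k1), (23, hr, Wes, p1), (23, hr, Wes, p2), (25, fin, Tai, cs), (25, fin, Tai, k1), (25, fin, Tai, x3), (25, k1, Fay, cs), (25, k1, Fay, k1), (25, k1, Fay, x3), (25, law, Uma, cs), (25, law, Uma, k1), (25, law, Uma, x3), (25, x2, Ivy, cs), (25, x2, Ivy, k1), (25, x2, Ivy, x3)}
(Assign ⨝ Proj) ⋈ Emp (natural join on dept): {(22, cs, Rae, fin, 19, 7), (22, cs, Rae, k1, 33, 4), (22, cs, Rae, x2, 35, 7), (22, k1, Mo, fin, 19, 7), (22, k1, Mo, k1, 33, 4), (22, k1, Mo, x2, 35, 7), (22, k2, Fay, fin, 19, 7), (22, k2, Fay, k1, 33, 4), (22, k2, Fay, x2, 35, 7), (23, hr, Wes, fin, 19, 7), (23, hr, Wes, k1, 33, 4), (23, hr, Wes, p1, 34, 4), (23, hr, Wes, p2, 39, 9), (25, fin, Tai, k1, 33, 4), (25, fin, Tai, x3, 15, 6), (25, fin, Tai, x3, 3, 7), (25, k1, Fay, k1, 33, 4), (25, k1, Fay, x3, 15, 6), (25, k1, Fay, x3, 3, 7), (25, law, Uma, k1, 33, 4), (25, law, Uma, x3, 15, 6), (25, law, Uma, x3, 3, 7), (25, x2, Ivy, k1, 33, 4), (25, x2, Ivy, x3, 15, 6), (25, x2, Ivy, x3, 3, 7)}
Selection name ≠ Uma: {(22, cs, Rae, fin, 19, 7), (22, cs, Rae, k1, 33, 4), (22, cs, Rae, x2, 35, 7), (22, k1, Mo, fin, 19, 7), (22, k1, Mo, k1, 33, 4), (22, k1, Mo, x2, 35, 7), (22, k2, Fay, fin, 19, 7), (22, k2, Fay, k1, 33, 4), (22, k2, Fay, x2, 35, 7), (23, hr, Wes, fin, 19, 7), (23, hr, Wes, k1, 33, 4), (23, hr, Wes, p1, 34, 4), (23, hr, Wes, p2, 39, 9), (25, fin, Tai, k1, 33, 4), (25, fin, Tai, x3, 15, 6), (25, fin, Tai, x3, 3, 7), (25, k1, Fay, k1, 33, 4), (25, k1, Fay, x3, 15, 6), (25, k1, Fay, x3, 3, 7), (25, x2, Ivy, k1, 33, 4), (25, x2, Ivy, x3, 15, 6), (25, x2, Ivy, x3, 3, 7)}
Selection eid < mgr: {(22, cs, Rae, k1, 33, 4), (22, cs, Rae, x2, 35, 7), (22, k1, Mo, k1, 33, 4), (22, k1, Mo, x2, 35, 7), (22, k2, Fay, k1, 33, 4), (22, k2, Fay, x2, 35, 7), (23, hr, Wes, k1, 33, 4), (23, hr, Wes, p1, 34, 4), (23, hr, Wes, p2, 39, 9), (25, fin, Tai, k1, 33, 4), (25, k1, Fay, k1, 33, 4), (25, x2, Ivy, k1, 33, 4)}
π_{mgr, name} gives {(33, Fay), (33, Ivy), (33, Mo), (33, Rae), (33, Tai), (33, Wes), (34, Wes), (35, Fay), (35, Mo), (35, Rae), (39, Wes)} (1 duplicate(s) eliminated).

{(33, Fay), (33, Ivy), (33, Mo), (33, Rae), (33, Tai), (33, Wes), (34, Wes), (35, Fay), (35, Mo), (35, Rae), (39, Wes)}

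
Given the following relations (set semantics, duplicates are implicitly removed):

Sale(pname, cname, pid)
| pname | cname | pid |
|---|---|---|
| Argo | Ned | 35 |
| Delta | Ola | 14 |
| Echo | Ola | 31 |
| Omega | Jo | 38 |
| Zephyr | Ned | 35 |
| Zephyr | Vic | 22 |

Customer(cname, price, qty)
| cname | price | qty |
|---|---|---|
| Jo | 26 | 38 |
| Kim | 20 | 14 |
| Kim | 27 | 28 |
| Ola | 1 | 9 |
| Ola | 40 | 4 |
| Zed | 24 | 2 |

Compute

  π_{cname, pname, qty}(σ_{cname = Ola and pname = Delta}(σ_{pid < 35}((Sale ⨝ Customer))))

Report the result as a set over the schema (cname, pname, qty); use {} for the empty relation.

Sale ⋈ Customer (natural join on cname): {(Delta, Ola, 14, 1, 9), (Delta, Ola, 14, 40, 4), (Echo, Ola, 31, 1, 9), (Echo, Ola, 31, 40, 4), (Omega, Jo, 38, 26, 38)}
σ[pid < 35]: keep tuples satisfying pid < 35 → {(Delta, Ola, 14, 1, 9), (Delta, Ola, 14, 40, 4), (Echo, Ola, 31, 1, 9), (Echo, Ola, 31, 40, 4)}
σ[cname = Ola and pname = Delta]: keep tuples satisfying cname = Ola and pname = Delta → {(Delta, Ola, 14, 1, 9), (Delta, Ola, 14, 40, 4)}
π_{cname, pname, qty} gives {(Ola, Delta, 4), (Ola, Delta, 9)}.

{(Ola, Delta, 4), (Ola, Delta, 9)}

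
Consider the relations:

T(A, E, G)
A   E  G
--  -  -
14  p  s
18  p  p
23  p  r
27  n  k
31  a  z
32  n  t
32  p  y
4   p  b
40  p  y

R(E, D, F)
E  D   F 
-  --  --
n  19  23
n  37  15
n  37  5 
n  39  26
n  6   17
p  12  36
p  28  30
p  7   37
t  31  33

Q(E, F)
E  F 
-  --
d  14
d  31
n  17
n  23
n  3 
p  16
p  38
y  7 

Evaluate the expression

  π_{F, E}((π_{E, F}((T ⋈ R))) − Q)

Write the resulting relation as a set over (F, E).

T ⋈ R (natural join on E): {(14, p, s, 12, 36), (14, p, s, 28, 30), (14, p, s, 7, 37), (18, p, p, 12, 36), (18, p, p, 28, 30), (18, p, p, 7, 37), (23, p, r, 12, 36), (23, p, r, 28, 30), (23, p, r, 7, 37), (27, n, k, 19, 23), (27, n, k, 37, 15), (27, n, k, 37, 5), (27, n, k, 39, 26), (27, n, k, 6, 17), (32, n, t, 19, 23), (32, n, t, 37, 15), (32, n, t, 37, 5), (32, n, t, 39, 26), (32, n, t, 6, 17), (32, p, y, 12, 36), (32, p, y, 28, 30), (32, p, y, 7, 37), (4, p, b, 12, 36), (4, p, b, 28, 30), (4, p, b, 7, 37), (40, p, y, 12, 36), (40, p, y, 28, 30), (40, p, y, 7, 37)}
Keep only column(s) E, F (20 duplicate(s) eliminated): {(n, 15), (n, 17), (n, 23), (n, 26), (n, 5), (p, 30), (p, 36), (p, 37)}
Taking the difference: {(n, 15), (n, 26), (n, 5), (p, 30), (p, 36), (p, 37)}
Keep only column(s) F, E: {(15, n), (26, n), (30, p), (36, p), (37, p), (5, n)}

{(15, n), (26, n), (30, p), (36, p), (37, p), (5, n)}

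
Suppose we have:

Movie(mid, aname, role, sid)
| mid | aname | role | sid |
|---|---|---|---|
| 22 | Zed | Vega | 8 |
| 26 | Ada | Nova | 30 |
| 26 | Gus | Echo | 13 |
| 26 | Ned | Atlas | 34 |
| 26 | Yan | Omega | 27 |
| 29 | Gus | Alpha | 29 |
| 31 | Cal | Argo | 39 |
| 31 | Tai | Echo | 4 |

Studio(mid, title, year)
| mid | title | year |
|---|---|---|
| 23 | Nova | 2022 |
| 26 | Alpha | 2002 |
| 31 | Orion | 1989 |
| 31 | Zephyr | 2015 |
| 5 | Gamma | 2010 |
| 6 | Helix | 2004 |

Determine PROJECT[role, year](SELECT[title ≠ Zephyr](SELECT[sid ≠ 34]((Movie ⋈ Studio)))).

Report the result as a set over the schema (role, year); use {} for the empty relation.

{(Argo, 1989), (Echo, 1989), (Echo, 2002), (Nova, 2002), (Omega, 2002)}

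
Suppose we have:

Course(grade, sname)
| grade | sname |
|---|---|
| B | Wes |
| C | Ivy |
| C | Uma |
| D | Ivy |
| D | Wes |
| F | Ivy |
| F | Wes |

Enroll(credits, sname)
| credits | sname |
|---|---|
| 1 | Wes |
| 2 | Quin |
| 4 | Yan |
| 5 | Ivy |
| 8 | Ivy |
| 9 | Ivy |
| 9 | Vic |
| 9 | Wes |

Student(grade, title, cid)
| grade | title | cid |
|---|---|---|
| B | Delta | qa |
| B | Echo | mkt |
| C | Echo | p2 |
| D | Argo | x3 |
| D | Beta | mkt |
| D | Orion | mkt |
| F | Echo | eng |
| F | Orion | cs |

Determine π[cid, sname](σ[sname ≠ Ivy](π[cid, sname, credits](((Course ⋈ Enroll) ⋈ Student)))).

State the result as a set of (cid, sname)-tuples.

Joining Course and Enroll on sname yields {(B, Wes, 1), (B, Wes, 9), (C, Ivy, 5), (C, Ivy, 8), (C, Ivy, 9), (D, Ivy, 5), (D, Ivy, 8), (D, Ivy, 9), (D, Wes, 1), (D, Wes, 9), (F, Ivy, 5), (F, Ivy, 8), (F, Ivy, 9), (F, Wes, 1), (F, Wes, 9)}.
Joining (Course ⋈ Enroll) and Student on grade yields {(B, Wes, 1, Delta, qa), (B, Wes, 1, Echo, mkt), (B, Wes, 9, Delta, qa), (B, Wes, 9, Echo, mkt), (C, Ivy, 5, Echo, p2), (C, Ivy, 8, Echo, p2), (C, Ivy, 9, Echo, p2), (D, Ivy, 5, Argo, x3), (D, Ivy, 5, Beta, mkt), (D, Ivy, 5, Orion, mkt), (D, Ivy, 8, Argo, x3), (D, Ivy, 8, Beta, mkt), (D, Ivy, 8, Orion, mkt), (D, Ivy, 9, Argo, x3), (D, Ivy, 9, Beta, mkt), (D, Ivy, 9, Orion, mkt), (D, Wes, 1, Argo, x3), (D, Wes, 1, Beta, mkt), (D, Wes, 1, Orion, mkt), (D, Wes, 9, Argo, x3), (D, Wes, 9, Beta, mkt), (D, Wes, 9, Orion, mkt), (F, Ivy, 5, Echo, eng), (F, Ivy, 5, Orion, cs), (F, Ivy, 8, Echo, eng), (F, Ivy, 8, Orion, cs), (F, Ivy, 9, Echo, eng), (F, Ivy, 9, Orion, cs), (F, Wes, 1, Echo, eng), (F, Wes, 1, Orion, cs), (F, Wes, 9, Echo, eng), (F, Wes, 9, Orion, cs)}.
Keep only column(s) cid, sname, credits (7 duplicate(s) eliminated): {(cs, Ivy, 5), (cs, Ivy, 8), (cs, Ivy, 9), (cs, Wes, 1), (cs, Wes, 9), (eng, Ivy, 5), (eng, Ivy, 8), (eng, Ivy, 9), (eng, Wes, 1), (eng, Wes, 9), (mkt, Ivy, 5), (mkt, Ivy, 8), (mkt, Ivy, 9), (mkt, Wes, 1), (mkt, Wes, 9), (p2, Ivy, 5), (p2, Ivy, 8), (p2, Ivy, 9), (qa, Wes, 1), (qa, Wes, 9), (x3, Ivy, 5), (x3, Ivy, 8), (x3, Ivy, 9), (x3, Wes, 1), (x3, Wes, 9)}
Selection sname ≠ Ivy: {(cs, Wes, 1), (cs, Wes, 9), (eng, Wes, 1), (eng, Wes, 9), (mkt, Wes, 1), (mkt, Wes, 9), (qa, Wes, 1), (qa, Wes, 9), (x3, Wes, 1), (x3, Wes, 9)}
Keep only column(s) cid, sname (5 duplicate(s) eliminated): {(cs, Wes), (eng, Wes), (mkt, Wes), (qa, Wes), (x3, Wes)}

{(cs, Wes), (eng, Wes), (mkt, Wes), (qa, Wes), (x3, Wes)}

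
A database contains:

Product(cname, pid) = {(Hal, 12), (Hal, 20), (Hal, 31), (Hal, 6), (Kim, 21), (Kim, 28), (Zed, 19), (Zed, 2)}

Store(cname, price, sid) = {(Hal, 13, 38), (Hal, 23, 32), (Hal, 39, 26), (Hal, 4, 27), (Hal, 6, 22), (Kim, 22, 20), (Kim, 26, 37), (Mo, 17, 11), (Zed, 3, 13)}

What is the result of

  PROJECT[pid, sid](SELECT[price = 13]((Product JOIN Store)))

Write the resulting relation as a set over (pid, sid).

Natural join on cname: {(Hal, 12, 13, 38), (Hal, 12, 23, 32), (Hal, 12, 39, 26), (Hal, 12, 4, 27), (Hal, 12, 6, 22), (Hal, 20, 13, 38), (Hal, 20, 23, 32), (Hal, 20, 39, 26), (Hal, 20, 4, 27), (Hal, 20, 6, 22), (Hal, 31, 13, 38), (Hal, 31, 23, 32), (Hal, 31, 39, 26), (Hal, 31, 4, 27), (Hal, 31, 6, 22), (Hal, 6, 13, 38), (Hal, 6, 23, 32), (Hal, 6, 39, 26), (Hal, 6, 4, 27), (Hal, 6, 6, 22), (Kim, 21, 22, 20), (Kim, 21, 26, 37), (Kim, 28, 22, 20), (Kim, 28, 26, 37), (Zed, 19, 3, 13), (Zed, 2, 3, 13)}
σ[price = 13]: keep tuples satisfying price = 13 → {(Hal, 12, 13, 38), (Hal, 20, 13, 38), (Hal, 31, 13, 38), (Hal, 6, 13, 38)}
Keep only column(s) pid, sid: {(12, 38), (20, 38), (31, 38), (6, 38)}

{(12, 38), (20, 38), (31, 38), (6, 38)}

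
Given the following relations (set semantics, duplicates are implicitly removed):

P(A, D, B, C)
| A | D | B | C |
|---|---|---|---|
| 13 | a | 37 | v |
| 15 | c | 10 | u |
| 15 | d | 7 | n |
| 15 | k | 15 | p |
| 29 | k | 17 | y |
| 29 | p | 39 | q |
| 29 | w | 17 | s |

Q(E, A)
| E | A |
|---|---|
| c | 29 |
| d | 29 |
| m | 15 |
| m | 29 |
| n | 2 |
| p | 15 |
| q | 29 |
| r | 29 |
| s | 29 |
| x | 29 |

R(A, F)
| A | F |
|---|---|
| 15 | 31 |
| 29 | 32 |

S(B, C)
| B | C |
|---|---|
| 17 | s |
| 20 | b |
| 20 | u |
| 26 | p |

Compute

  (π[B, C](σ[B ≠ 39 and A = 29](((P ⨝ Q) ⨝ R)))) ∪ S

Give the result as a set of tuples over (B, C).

{(17, s), (17, y), (20, b), (20, u), (26, p)}

Natural join on A: {(15, c, 10, u, m), (15, c, 10, u, p), (15, d, 7, n, m), (15, d, 7, n, p), (15, k, 15, p, m), (15, k, 15, p, p), (29, k, 17, y, c), (29, k, 17, y, d), (29, k, 17, y, m), (29, k, 17, y, q), (29, k, 17, y, r), (29, k, 17, y, s), (29, k, 17, y, x), (29, p, 39, q, c), (29, p, 39, q, d), (29, p, 39, q, m), (29, p, 39, q, q), (29, p, 39, q, r), (29, p, 39, q, s), (29, p, 39, q, x), (29, w, 17, s, c), (29, w, 17, s, d), (29, w, 17, s, m), (29, w, 17, s, q), (29, w, 17, s, r), (29, w, 17, s, s), (29, w, 17, s, x)}
Natural join on A: {(15, c, 10, u, m, 31), (15, c, 10, u, p, 31), (15, d, 7, n, m, 31), (15, d, 7, n, p, 31), (15, k, 15, p, m, 31), (15, k, 15, p, p, 31), (29, k, 17, y, c, 32), (29, k, 17, y, d, 32), (29, k, 17, y, m, 32), (29, k, 17, y, q, 32), (29, k, 17, y, r, 32), (29, k, 17, y, s, 32), (29, k, 17, y, x, 32), (29, p, 39, q, c, 32), (29, p, 39, q, d, 32), (29, p, 39, q, m, 32), (29, p, 39, q, q, 32), (29, p, 39, q, r, 32), (29, p, 39, q, s, 32), (29, p, 39, q, x, 32), (29, w, 17, s, c, 32), (29, w, 17, s, d, 32), (29, w, 17, s, m, 32), (29, w, 17, s, q, 32), (29, w, 17, s, r, 32), (29, w, 17, s, s, 32), (29, w, 17, s, x, 32)}
Filtering on B ≠ 39 and A = 29 leaves {(29, k, 17, y, c, 32), (29, k, 17, y, d, 32), (29, k, 17, y, m, 32), (29, k, 17, y, q, 32), (29, k, 17, y, r, 32), (29, k, 17, y, s, 32), (29, k, 17, y, x, 32), (29, w, 17, s, c, 32), (29, w, 17, s, d, 32), (29, w, 17, s, m, 32), (29, w, 17, s, q, 32), (29, w, 17, s, r, 32), (29, w, 17, s, s, 32), (29, w, 17, s, x, 32)}.
π_{B, C} gives {(17, s), (17, y)} (12 duplicate(s) eliminated).
Set union of the two operands is {(17, s), (17, y), (20, b), (20, u), (26, p)}.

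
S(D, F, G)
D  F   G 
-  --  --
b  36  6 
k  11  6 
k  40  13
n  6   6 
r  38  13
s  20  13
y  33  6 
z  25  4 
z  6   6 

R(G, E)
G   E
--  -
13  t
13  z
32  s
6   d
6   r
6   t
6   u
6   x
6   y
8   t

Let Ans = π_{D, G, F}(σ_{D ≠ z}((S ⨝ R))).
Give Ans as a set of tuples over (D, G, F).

S ⋈ R (natural join on G): {(b, 36, 6, d), (b, 36, 6, r), (b, 36, 6, t), (b, 36, 6, u), (b, 36, 6, x), (b, 36, 6, y), (k, 11, 6, d), (k, 11, 6, r), (k, 11, 6, t), (k, 11, 6, u), (k, 11, 6, x), (k, 11, 6, y), (k, 40, 13, t), (k, 40, 13, z), (n, 6, 6, d), (n, 6, 6, r), (n, 6, 6, t), (n, 6, 6, u), (n, 6, 6, x), (n, 6, 6, y), (r, 38, 13, t), (r, 38, 13, z), (s, 20, 13, t), (s, 20, 13, z), (y, 33, 6, d), (y, 33, 6, r), (y, 33, 6, t), (y, 33, 6, u), (y, 33, 6, x), (y, 33, 6, y), (z, 6, 6, d), (z, 6, 6, r), (z, 6, 6, t), (z, 6, 6, u), (z, 6, 6, x), (z, 6, 6, y)}
Selection D ≠ z: {(b, 36, 6, d), (b, 36, 6, r), (b, 36, 6, t), (b, 36, 6, u), (b, 36, 6, x), (b, 36, 6, y), (k, 11, 6, d), (k, 11, 6, r), (k, 11, 6, t), (k, 11, 6, u), (k, 11, 6, x), (k, 11, 6, y), (k, 40, 13, t), (k, 40, 13, z), (n, 6, 6, d), (n, 6, 6, r), (n, 6, 6, t), (n, 6, 6, u), (n, 6, 6, x), (n, 6, 6, y), (r, 38, 13, t), (r, 38, 13, z), (s, 20, 13, t), (s, 20, 13, z), (y, 33, 6, d), (y, 33, 6, r), (y, 33, 6, t), (y, 33, 6, u), (y, 33, 6, x), (y, 33, 6, y)}
Projecting to D, G, F (23 duplicate(s) eliminated): {(b, 6, 36), (k, 13, 40), (k, 6, 11), (n, 6, 6), (r, 13, 38), (s, 13, 20), (y, 6, 33)}

{(b, 6, 36), (k, 13, 40), (k, 6, 11), (n, 6, 6), (r, 13, 38), (s, 13, 20), (y, 6, 33)}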